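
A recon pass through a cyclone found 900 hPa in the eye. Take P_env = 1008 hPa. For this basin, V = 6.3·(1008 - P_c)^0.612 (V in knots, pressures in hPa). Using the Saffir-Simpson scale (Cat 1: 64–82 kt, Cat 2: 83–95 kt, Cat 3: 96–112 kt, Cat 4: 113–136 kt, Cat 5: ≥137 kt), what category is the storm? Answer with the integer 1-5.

3

ΔP = 1008 − 900 = 108 hPa.
V ≈ 6.3 × 108^0.612 = 6.3 × 17.56 ≈ 111 kt.
111 kt falls in the Category 3 band.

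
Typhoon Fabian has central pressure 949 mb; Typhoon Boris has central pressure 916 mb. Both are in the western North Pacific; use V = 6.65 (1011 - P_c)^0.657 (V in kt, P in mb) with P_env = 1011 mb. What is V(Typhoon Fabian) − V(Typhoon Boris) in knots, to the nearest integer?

Typhoon Fabian: ΔP = 62; V ≈ 6.65 × 62^0.657 ≈ 100.10 kt.
Typhoon Boris: ΔP = 95; V ≈ 6.65 × 95^0.657 ≈ 132.49 kt.
Difference ≈ 100.10 − 132.49 = -32.39 → -32 kt.

-32 kt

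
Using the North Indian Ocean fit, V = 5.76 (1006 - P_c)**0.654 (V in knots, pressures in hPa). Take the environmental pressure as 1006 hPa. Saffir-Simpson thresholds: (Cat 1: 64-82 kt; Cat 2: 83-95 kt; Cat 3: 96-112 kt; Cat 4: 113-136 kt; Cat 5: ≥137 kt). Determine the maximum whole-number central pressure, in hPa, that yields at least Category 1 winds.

966 hPa

Category 1 begins at V = 64 kt.
Required ΔP = (64/5.76)^(1/0.654) = 11.111^1.529 ≈ 39.72 hPa.
P_c ≤ 1006 − 39.72 = 966.28, so the highest integer P_c is 966 hPa.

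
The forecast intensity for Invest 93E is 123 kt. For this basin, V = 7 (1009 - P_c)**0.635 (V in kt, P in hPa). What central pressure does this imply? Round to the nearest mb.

918 mb

ΔP = (V / 7)^(1/0.635) = (123/7)^1.575.
123/7 = 17.571; 17.571^1.575 ≈ 91.27 mb.
P_c = 1009 − 91.27 = 917.73 ≈ 918 mb.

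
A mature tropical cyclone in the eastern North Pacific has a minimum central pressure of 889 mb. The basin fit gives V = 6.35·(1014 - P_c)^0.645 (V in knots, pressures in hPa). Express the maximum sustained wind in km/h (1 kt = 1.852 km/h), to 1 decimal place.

ΔP = 1014 − 889 = 125 mb.
V ≈ 6.35 × 125^0.645 = 6.35 × 22.517 ≈ 142.982 kt.
142.982 × 1.852 ≈ 264.80 km/h → 264.8 km/h.

264.8 km/h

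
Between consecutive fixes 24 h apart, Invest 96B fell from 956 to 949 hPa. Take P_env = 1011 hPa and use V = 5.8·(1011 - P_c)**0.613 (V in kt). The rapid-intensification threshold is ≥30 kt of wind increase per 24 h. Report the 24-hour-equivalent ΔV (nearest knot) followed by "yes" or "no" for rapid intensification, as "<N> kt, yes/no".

V₁: ΔP = 55, V ≈ 5.8 × 55^0.613 ≈ 67.65 kt.
V₂: ΔP = 62, V ≈ 5.8 × 62^0.613 ≈ 72.81 kt.
ΔV over 24 h = 5.16 kt → 24 h equivalent = 5.16 × 24/24 ≈ 5.16 kt.
5 kt < 30 kt ⇒ not rapid intensification.

5 kt, no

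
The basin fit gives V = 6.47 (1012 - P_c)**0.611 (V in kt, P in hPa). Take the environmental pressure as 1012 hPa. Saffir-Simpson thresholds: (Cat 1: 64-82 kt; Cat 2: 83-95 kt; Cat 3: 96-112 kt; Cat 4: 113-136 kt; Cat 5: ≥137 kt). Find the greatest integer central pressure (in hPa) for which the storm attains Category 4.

904 hPa

Category 4 begins at V = 113 kt.
Required ΔP = (113/6.47)^(1/0.611) = 17.465^1.637 ≈ 107.90 hPa.
P_c ≤ 1012 − 107.90 = 904.10, so the highest integer P_c is 904 hPa.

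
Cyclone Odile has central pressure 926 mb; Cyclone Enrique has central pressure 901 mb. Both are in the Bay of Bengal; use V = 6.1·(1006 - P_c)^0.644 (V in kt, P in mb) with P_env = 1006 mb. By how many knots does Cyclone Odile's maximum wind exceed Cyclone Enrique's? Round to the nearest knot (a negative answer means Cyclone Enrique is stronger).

Cyclone Odile: ΔP = 80; V ≈ 6.1 × 80^0.644 ≈ 102.55 kt.
Cyclone Enrique: ΔP = 105; V ≈ 6.1 × 105^0.644 ≈ 122.17 kt.
Difference ≈ 102.55 − 122.17 = -19.62 → -20 kt.

-20 kt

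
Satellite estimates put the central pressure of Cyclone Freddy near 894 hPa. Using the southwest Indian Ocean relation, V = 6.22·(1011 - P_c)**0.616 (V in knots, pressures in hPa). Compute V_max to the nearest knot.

117 kt

ΔP = 1011 − 894 = 117 hPa.
117^0.616 ≈ 18.793.
V ≈ 6.22 × 18.793 ≈ 116.9 kt.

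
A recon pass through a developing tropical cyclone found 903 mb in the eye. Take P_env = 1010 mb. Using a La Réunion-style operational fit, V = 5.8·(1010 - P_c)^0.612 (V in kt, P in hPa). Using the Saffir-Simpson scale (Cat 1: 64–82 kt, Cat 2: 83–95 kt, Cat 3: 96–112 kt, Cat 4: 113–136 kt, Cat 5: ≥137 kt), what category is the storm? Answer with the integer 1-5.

3

ΔP = 1010 − 903 = 107 mb.
V ≈ 5.8 × 107^0.612 = 5.8 × 17.46 ≈ 101 kt.
101 kt falls in the Category 3 band.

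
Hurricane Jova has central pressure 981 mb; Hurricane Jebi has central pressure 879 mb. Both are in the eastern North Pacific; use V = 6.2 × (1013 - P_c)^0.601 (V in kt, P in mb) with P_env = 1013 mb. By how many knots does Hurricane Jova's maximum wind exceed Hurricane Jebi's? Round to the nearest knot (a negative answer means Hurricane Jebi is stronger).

Hurricane Jova: ΔP = 32; V ≈ 6.2 × 32^0.601 ≈ 49.77 kt.
Hurricane Jebi: ΔP = 134; V ≈ 6.2 × 134^0.601 ≈ 117.70 kt.
Difference ≈ 49.77 − 117.70 = -67.93 → -68 kt.

-68 kt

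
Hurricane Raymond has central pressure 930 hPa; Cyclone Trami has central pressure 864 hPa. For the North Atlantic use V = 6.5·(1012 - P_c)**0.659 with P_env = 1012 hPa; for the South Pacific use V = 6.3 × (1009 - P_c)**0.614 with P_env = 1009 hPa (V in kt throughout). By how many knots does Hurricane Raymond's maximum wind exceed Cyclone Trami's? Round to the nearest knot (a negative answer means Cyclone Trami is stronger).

-15 kt

Hurricane Raymond: ΔP = 82; V ≈ 6.5 × 82^0.659 ≈ 118.61 kt.
Cyclone Trami: ΔP = 145; V ≈ 6.3 × 145^0.614 ≈ 133.79 kt.
Difference ≈ 118.61 − 133.79 = -15.18 → -15 kt.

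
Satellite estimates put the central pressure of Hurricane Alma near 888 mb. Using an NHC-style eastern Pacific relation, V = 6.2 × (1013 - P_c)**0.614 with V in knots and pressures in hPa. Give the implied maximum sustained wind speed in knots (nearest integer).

120 kt

ΔP = 1013 − 888 = 125 mb.
125^0.614 ≈ 19.387.
V ≈ 6.2 × 19.387 ≈ 120.2 kt.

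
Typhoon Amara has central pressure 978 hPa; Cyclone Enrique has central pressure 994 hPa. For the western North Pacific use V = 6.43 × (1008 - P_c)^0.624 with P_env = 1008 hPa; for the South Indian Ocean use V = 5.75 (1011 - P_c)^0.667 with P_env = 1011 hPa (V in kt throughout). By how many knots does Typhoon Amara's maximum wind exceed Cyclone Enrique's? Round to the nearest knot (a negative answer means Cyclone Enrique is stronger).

Typhoon Amara: ΔP = 30; V ≈ 6.43 × 30^0.624 ≈ 53.70 kt.
Cyclone Enrique: ΔP = 17; V ≈ 5.75 × 17^0.667 ≈ 38.05 kt.
Difference ≈ 53.70 − 38.05 = 15.65 → 16 kt.

16 kt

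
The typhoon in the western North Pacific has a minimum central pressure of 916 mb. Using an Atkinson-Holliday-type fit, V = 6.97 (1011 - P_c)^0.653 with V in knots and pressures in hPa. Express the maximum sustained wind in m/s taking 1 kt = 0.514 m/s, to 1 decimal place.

70.1 m/s

ΔP = 1011 − 916 = 95 mb.
V ≈ 6.97 × 95^0.653 = 6.97 × 19.564 ≈ 136.360 kt.
136.360 × 0.514 ≈ 70.09 m/s → 70.1 m/s.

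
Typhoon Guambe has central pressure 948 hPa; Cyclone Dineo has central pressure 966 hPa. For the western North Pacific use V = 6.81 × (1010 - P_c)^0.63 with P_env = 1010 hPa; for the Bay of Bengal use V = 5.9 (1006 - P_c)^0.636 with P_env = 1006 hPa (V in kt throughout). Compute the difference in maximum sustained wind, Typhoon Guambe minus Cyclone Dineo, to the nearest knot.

Typhoon Guambe: ΔP = 62; V ≈ 6.81 × 62^0.63 ≈ 91.70 kt.
Cyclone Dineo: ΔP = 40; V ≈ 5.9 × 40^0.636 ≈ 61.63 kt.
Difference ≈ 91.70 − 61.63 = 30.07 → 30 kt.

30 kt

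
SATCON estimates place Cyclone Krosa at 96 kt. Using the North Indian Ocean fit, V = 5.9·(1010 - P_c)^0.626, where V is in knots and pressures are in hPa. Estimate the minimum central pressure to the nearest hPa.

924 hPa

ΔP = (V / 5.9)^(1/0.626) = (96/5.9)^1.597.
96/5.9 = 16.271; 16.271^1.597 ≈ 86.13 hPa.
P_c = 1010 − 86.13 = 923.87 ≈ 924 hPa.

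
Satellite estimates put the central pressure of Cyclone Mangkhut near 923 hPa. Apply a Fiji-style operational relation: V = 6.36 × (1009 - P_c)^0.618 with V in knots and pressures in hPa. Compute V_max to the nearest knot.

ΔP = 1009 − 923 = 86 hPa.
86^0.618 ≈ 15.686.
V ≈ 6.36 × 15.686 ≈ 99.8 kt.

100 kt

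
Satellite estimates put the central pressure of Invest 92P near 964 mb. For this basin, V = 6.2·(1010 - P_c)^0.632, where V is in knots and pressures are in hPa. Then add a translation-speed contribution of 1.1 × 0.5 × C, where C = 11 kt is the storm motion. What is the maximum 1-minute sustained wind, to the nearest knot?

ΔP = 1010 − 964 = 46 mb.
46^0.632 ≈ 11.243.
V ≈ 6.2 × 11.243 ≈ 69.7 kt.
Translation term: 1.1 × 0.5 × 11 = 6.05 kt.
Corrected V ≈ 75.75 kt → 76 kt.

76 kt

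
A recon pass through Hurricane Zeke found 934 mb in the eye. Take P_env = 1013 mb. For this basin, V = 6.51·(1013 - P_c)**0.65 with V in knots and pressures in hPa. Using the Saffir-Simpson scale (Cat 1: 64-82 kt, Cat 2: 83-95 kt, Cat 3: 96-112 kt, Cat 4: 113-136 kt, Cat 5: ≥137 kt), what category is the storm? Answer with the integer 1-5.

ΔP = 1013 − 934 = 79 mb.
V ≈ 6.51 × 79^0.65 = 6.51 × 17.12 ≈ 111 kt.
111 kt falls in the Category 3 band.

3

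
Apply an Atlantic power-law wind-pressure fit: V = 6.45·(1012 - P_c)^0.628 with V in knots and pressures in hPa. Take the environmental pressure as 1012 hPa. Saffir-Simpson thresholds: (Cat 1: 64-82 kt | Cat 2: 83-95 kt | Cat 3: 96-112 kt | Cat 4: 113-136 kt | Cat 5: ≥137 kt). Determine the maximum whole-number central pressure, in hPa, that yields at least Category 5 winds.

882 hPa

Category 5 begins at V = 137 kt.
Required ΔP = (137/6.45)^(1/0.628) = 21.240^1.592 ≈ 129.81 hPa.
P_c ≤ 1012 − 129.81 = 882.19, so the highest integer P_c is 882 hPa.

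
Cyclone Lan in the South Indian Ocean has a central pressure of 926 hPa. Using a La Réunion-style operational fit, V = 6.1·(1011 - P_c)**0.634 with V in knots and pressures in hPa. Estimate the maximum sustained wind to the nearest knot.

102 kt

ΔP = 1011 − 926 = 85 hPa.
85^0.634 ≈ 16.721.
V ≈ 6.1 × 16.721 ≈ 102.0 kt.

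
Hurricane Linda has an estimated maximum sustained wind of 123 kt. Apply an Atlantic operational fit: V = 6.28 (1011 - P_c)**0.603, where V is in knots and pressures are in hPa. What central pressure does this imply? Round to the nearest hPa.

ΔP = (V / 6.28)^(1/0.603) = (123/6.28)^1.658.
123/6.28 = 19.586; 19.586^1.658 ≈ 138.84 hPa.
P_c = 1011 − 138.84 = 872.16 ≈ 872 hPa.

872 hPa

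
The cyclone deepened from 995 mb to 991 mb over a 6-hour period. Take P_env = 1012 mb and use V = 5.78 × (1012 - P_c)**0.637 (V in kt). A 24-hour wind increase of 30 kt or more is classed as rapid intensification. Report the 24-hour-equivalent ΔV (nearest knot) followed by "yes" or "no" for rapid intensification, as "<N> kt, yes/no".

20 kt, no

V₁: ΔP = 17, V ≈ 5.78 × 17^0.637 ≈ 35.13 kt.
V₂: ΔP = 21, V ≈ 5.78 × 21^0.637 ≈ 40.20 kt.
ΔV over 6 h = 5.07 kt → 24 h equivalent = 5.07 × 24/6 ≈ 20.28 kt.
20 kt < 30 kt ⇒ not rapid intensification.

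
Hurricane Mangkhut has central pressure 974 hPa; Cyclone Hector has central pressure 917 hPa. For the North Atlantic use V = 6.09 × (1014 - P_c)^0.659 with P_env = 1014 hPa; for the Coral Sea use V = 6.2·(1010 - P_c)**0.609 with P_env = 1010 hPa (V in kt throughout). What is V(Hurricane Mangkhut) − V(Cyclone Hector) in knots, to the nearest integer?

-29 kt

Hurricane Mangkhut: ΔP = 40; V ≈ 6.09 × 40^0.659 ≈ 69.24 kt.
Cyclone Hector: ΔP = 93; V ≈ 6.2 × 93^0.609 ≈ 97.99 kt.
Difference ≈ 69.24 − 97.99 = -28.75 → -29 kt.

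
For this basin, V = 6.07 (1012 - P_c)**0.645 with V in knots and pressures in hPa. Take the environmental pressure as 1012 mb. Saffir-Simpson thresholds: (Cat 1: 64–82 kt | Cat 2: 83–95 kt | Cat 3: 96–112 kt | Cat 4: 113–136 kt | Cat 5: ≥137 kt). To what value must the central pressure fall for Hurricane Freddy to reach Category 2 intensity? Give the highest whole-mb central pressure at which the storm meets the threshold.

Category 2 begins at V = 83 kt.
Required ΔP = (83/6.07)^(1/0.645) = 13.674^1.550 ≈ 57.69 mb.
P_c ≤ 1012 − 57.69 = 954.31, so the highest integer P_c is 954 mb.

954 mb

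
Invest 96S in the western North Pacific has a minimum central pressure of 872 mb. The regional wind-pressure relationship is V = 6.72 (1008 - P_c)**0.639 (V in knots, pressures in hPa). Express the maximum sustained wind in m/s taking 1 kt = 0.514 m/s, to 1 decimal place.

79.7 m/s

ΔP = 1008 − 872 = 136 mb.
V ≈ 6.72 × 136^0.639 = 6.72 × 23.085 ≈ 155.132 kt.
155.132 × 0.514 ≈ 79.74 m/s → 79.7 m/s.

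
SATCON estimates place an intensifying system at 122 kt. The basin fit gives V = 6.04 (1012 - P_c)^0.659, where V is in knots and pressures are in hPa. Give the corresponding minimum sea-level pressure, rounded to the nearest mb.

916 mb

ΔP = (V / 6.04)^(1/0.659) = (122/6.04)^1.517.
122/6.04 = 20.199; 20.199^1.517 ≈ 95.67 mb.
P_c = 1012 − 95.67 = 916.33 ≈ 916 mb.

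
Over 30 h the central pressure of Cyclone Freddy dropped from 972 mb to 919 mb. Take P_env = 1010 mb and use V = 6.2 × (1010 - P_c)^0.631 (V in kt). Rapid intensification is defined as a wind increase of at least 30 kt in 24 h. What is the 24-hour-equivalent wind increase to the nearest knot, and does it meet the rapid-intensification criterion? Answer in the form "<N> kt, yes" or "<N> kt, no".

36 kt, yes

V₁: ΔP = 38, V ≈ 6.2 × 38^0.631 ≈ 61.55 kt.
V₂: ΔP = 91, V ≈ 6.2 × 91^0.631 ≈ 106.79 kt.
ΔV over 30 h = 45.24 kt → 24 h equivalent = 45.24 × 24/30 ≈ 36.19 kt.
36 kt ≥ 30 kt ⇒ rapid intensification.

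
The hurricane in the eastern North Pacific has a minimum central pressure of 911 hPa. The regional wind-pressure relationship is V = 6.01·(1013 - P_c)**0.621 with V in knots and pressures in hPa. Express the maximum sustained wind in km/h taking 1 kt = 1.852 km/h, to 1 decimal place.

ΔP = 1013 − 911 = 102 hPa.
V ≈ 6.01 × 102^0.621 = 6.01 × 17.674 ≈ 106.222 kt.
106.222 × 1.852 ≈ 196.72 km/h → 196.7 km/h.

196.7 km/h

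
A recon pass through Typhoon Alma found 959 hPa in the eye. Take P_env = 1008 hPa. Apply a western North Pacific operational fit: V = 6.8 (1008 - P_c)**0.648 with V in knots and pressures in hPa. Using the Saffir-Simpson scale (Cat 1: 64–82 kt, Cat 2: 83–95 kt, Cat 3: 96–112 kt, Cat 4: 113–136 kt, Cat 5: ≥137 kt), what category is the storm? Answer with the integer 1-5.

ΔP = 1008 − 959 = 49 hPa.
V ≈ 6.8 × 49^0.648 = 6.8 × 12.45 ≈ 85 kt.
85 kt falls in the Category 2 band.

2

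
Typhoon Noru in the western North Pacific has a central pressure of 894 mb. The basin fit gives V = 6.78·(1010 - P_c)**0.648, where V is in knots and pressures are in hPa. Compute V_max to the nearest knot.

148 kt

ΔP = 1010 − 894 = 116 mb.
116^0.648 ≈ 21.766.
V ≈ 6.78 × 21.766 ≈ 147.6 kt.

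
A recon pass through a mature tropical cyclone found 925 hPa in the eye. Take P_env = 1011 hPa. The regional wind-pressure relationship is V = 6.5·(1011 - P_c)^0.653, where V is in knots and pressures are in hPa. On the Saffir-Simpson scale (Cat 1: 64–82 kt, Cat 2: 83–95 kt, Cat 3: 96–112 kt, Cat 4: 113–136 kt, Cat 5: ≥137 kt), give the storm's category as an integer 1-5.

ΔP = 1011 − 925 = 86 hPa.
V ≈ 6.5 × 86^0.653 = 6.5 × 18.33 ≈ 119 kt.
119 kt falls in the Category 4 band.

4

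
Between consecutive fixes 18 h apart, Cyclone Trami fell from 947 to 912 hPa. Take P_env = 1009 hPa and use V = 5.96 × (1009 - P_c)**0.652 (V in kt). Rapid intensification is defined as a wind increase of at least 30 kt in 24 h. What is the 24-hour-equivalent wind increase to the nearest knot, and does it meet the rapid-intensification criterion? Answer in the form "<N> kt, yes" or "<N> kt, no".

40 kt, yes

V₁: ΔP = 62, V ≈ 5.96 × 62^0.652 ≈ 87.88 kt.
V₂: ΔP = 97, V ≈ 5.96 × 97^0.652 ≈ 117.66 kt.
ΔV over 18 h = 29.78 kt → 24 h equivalent = 29.78 × 24/18 ≈ 39.71 kt.
40 kt ≥ 30 kt ⇒ rapid intensification.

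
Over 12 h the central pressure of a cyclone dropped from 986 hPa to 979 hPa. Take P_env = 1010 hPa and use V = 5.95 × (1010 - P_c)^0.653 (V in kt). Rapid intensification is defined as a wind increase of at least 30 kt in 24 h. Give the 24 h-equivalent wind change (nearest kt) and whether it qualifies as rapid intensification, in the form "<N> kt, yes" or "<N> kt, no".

17 kt, no

V₁: ΔP = 24, V ≈ 5.95 × 24^0.653 ≈ 47.40 kt.
V₂: ΔP = 31, V ≈ 5.95 × 31^0.653 ≈ 56.02 kt.
ΔV over 12 h = 8.62 kt → 24 h equivalent = 8.62 × 24/12 ≈ 17.24 kt.
17 kt < 30 kt ⇒ not rapid intensification.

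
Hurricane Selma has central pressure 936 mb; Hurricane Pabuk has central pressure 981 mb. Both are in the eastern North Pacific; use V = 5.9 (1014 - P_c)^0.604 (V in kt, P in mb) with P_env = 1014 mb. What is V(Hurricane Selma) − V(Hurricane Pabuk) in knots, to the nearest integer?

Hurricane Selma: ΔP = 78; V ≈ 5.9 × 78^0.604 ≈ 81.97 kt.
Hurricane Pabuk: ΔP = 33; V ≈ 5.9 × 33^0.604 ≈ 48.76 kt.
Difference ≈ 81.97 − 48.76 = 33.21 → 33 kt.

33 kt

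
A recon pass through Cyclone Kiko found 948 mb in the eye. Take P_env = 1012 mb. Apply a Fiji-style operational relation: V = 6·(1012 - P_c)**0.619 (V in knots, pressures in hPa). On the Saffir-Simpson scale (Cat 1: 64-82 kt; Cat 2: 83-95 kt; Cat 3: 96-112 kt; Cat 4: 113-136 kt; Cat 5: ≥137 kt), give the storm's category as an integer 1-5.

ΔP = 1012 − 948 = 64 mb.
V ≈ 6 × 64^0.619 = 6 × 13.12 ≈ 79 kt.
79 kt falls in the Category 1 band.

1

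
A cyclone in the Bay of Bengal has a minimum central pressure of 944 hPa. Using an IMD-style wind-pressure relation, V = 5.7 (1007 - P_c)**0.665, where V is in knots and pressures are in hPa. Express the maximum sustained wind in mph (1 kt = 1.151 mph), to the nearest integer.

ΔP = 1007 − 944 = 63 hPa.
V ≈ 5.7 × 63^0.665 = 5.7 × 15.724 ≈ 89.626 kt.
89.626 × 1.151 ≈ 103.16 mph → 103 mph.

103 mph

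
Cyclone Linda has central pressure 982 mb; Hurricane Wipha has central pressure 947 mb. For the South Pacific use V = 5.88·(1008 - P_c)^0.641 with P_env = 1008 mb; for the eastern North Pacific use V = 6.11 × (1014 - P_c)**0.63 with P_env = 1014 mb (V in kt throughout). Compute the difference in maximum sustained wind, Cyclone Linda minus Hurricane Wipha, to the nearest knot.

-39 kt

Cyclone Linda: ΔP = 26; V ≈ 5.88 × 26^0.641 ≈ 47.47 kt.
Hurricane Wipha: ΔP = 67; V ≈ 6.11 × 67^0.63 ≈ 86.39 kt.
Difference ≈ 47.47 − 86.39 = -38.92 → -39 kt.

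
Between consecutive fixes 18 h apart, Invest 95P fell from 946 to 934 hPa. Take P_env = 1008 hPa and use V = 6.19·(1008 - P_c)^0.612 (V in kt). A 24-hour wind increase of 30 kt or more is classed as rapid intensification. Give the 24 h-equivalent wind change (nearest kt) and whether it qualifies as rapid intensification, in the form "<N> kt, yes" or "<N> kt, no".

V₁: ΔP = 62, V ≈ 6.19 × 62^0.612 ≈ 77.38 kt.
V₂: ΔP = 74, V ≈ 6.19 × 74^0.612 ≈ 86.23 kt.
ΔV over 18 h = 8.85 kt → 24 h equivalent = 8.85 × 24/18 ≈ 11.80 kt.
12 kt < 30 kt ⇒ not rapid intensification.

12 kt, no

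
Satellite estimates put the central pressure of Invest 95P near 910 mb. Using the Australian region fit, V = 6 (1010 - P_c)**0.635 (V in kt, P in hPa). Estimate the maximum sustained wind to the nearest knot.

ΔP = 1010 − 910 = 100 mb.
100^0.635 ≈ 18.621.
V ≈ 6 × 18.621 ≈ 111.7 kt.

112 kt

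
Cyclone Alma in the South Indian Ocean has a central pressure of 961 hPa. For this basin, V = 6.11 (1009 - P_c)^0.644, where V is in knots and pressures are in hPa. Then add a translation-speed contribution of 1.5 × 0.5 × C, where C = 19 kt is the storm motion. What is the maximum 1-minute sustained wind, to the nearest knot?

ΔP = 1009 − 961 = 48 hPa.
48^0.644 ≈ 12.098.
V ≈ 6.11 × 12.098 ≈ 73.9 kt.
Translation term: 1.5 × 0.5 × 19 = 14.25 kt.
Corrected V ≈ 88.15 kt → 88 kt.

88 kt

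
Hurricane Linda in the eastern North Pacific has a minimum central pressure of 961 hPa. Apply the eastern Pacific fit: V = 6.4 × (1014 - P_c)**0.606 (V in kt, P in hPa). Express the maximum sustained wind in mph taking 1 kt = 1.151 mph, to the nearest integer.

82 mph

ΔP = 1014 − 961 = 53 hPa.
V ≈ 6.4 × 53^0.606 = 6.4 × 11.089 ≈ 70.973 kt.
70.973 × 1.151 ≈ 81.69 mph → 82 mph.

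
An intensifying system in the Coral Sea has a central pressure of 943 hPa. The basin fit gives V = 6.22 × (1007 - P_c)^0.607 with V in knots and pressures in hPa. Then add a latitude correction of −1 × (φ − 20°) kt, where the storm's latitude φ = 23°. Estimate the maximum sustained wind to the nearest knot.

ΔP = 1007 − 943 = 64 hPa.
64^0.607 ≈ 12.484.
V ≈ 6.22 × 12.484 ≈ 77.7 kt.
Latitude correction: −1 × (23 − 20) = -3 kt.
Corrected V ≈ 74.7 kt → 75 kt.

75 kt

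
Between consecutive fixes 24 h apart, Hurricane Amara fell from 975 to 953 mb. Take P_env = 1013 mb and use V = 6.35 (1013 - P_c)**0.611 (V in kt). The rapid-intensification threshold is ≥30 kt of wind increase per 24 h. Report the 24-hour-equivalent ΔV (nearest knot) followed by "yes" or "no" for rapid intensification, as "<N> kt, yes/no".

V₁: ΔP = 38, V ≈ 6.35 × 38^0.611 ≈ 58.62 kt.
V₂: ΔP = 60, V ≈ 6.35 × 60^0.611 ≈ 77.49 kt.
ΔV over 24 h = 18.87 kt → 24 h equivalent = 18.87 × 24/24 ≈ 18.87 kt.
19 kt < 30 kt ⇒ not rapid intensification.

19 kt, no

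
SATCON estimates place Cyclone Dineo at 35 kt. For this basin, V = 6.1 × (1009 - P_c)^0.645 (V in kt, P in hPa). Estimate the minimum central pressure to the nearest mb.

ΔP = (V / 6.1)^(1/0.645) = (35/6.1)^1.550.
35/6.1 = 5.738; 5.738^1.550 ≈ 15.01 mb.
P_c = 1009 − 15.01 = 993.99 ≈ 994 mb.

994 mb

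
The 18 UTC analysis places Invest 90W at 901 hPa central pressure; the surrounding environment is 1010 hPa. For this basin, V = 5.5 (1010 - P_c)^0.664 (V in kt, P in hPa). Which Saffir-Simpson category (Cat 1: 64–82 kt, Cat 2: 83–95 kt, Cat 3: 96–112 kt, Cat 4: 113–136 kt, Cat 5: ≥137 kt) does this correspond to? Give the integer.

ΔP = 1010 − 901 = 109 hPa.
V ≈ 5.5 × 109^0.664 = 5.5 × 22.53 ≈ 124 kt.
124 kt falls in the Category 4 band.

4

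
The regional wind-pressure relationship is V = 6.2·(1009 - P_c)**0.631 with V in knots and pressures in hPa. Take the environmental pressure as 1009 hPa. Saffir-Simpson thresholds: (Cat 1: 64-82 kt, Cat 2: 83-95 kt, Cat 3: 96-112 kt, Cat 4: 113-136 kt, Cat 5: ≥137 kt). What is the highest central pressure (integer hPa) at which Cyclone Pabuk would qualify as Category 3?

932 hPa

Category 3 begins at V = 96 kt.
Required ΔP = (96/6.2)^(1/0.631) = 15.484^1.585 ≈ 76.86 hPa.
P_c ≤ 1009 − 76.86 = 932.14, so the highest integer P_c is 932 hPa.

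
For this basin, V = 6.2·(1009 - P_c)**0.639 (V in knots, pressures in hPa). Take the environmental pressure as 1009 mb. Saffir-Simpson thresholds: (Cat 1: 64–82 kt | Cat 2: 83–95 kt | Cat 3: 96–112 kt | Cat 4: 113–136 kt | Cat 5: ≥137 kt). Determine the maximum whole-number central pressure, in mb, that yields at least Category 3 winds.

936 mb

Category 3 begins at V = 96 kt.
Required ΔP = (96/6.2)^(1/0.639) = 15.484^1.565 ≈ 72.79 mb.
P_c ≤ 1009 − 72.79 = 936.21, so the highest integer P_c is 936 mb.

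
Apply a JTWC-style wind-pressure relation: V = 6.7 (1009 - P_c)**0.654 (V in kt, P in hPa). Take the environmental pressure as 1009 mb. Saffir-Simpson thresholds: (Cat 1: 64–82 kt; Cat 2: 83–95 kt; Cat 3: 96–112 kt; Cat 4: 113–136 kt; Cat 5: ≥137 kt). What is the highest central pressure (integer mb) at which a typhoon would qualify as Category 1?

977 mb

Category 1 begins at V = 64 kt.
Required ΔP = (64/6.7)^(1/0.654) = 9.552^1.529 ≈ 31.52 mb.
P_c ≤ 1009 − 31.52 = 977.48, so the highest integer P_c is 977 mb.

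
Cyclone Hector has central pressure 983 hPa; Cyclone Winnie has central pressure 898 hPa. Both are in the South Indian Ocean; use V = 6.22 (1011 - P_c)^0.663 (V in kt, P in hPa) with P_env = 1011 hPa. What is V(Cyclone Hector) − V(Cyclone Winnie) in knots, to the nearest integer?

Cyclone Hector: ΔP = 28; V ≈ 6.22 × 28^0.663 ≈ 56.66 kt.
Cyclone Winnie: ΔP = 113; V ≈ 6.22 × 113^0.663 ≈ 142.88 kt.
Difference ≈ 56.66 − 142.88 = -86.22 → -86 kt.

-86 kt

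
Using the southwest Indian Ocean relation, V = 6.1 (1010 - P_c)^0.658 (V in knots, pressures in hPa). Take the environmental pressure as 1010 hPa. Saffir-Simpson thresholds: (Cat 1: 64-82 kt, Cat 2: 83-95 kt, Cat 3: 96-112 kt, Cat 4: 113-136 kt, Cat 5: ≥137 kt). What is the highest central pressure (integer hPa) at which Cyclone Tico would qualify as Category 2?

Category 2 begins at V = 83 kt.
Required ΔP = (83/6.1)^(1/0.658) = 13.607^1.520 ≈ 52.85 hPa.
P_c ≤ 1010 − 52.85 = 957.15, so the highest integer P_c is 957 hPa.

957 hPa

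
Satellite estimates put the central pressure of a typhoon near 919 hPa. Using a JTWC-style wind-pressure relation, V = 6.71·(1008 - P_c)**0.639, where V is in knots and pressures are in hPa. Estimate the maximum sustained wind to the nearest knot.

118 kt

ΔP = 1008 − 919 = 89 hPa.
89^0.639 ≈ 17.606.
V ≈ 6.71 × 17.606 ≈ 118.1 kt.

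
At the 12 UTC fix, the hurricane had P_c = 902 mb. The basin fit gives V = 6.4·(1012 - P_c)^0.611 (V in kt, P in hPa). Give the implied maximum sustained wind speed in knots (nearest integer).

113 kt

ΔP = 1012 − 902 = 110 mb.
110^0.611 ≈ 17.672.
V ≈ 6.4 × 17.672 ≈ 113.1 kt.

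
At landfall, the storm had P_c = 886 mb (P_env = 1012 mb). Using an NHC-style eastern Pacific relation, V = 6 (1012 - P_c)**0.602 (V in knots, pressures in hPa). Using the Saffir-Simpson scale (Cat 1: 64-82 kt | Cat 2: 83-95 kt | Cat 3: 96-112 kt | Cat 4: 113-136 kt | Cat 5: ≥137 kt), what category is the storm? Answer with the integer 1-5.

3

ΔP = 1012 − 886 = 126 mb.
V ≈ 6 × 126^0.602 = 6 × 18.38 ≈ 110 kt.
110 kt falls in the Category 3 band.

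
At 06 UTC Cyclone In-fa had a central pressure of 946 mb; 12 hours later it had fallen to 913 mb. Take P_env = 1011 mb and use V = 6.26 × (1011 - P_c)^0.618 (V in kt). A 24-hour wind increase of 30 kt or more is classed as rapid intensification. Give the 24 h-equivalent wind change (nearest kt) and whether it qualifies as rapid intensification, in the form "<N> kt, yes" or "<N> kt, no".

48 kt, yes

V₁: ΔP = 65, V ≈ 6.26 × 65^0.618 ≈ 82.60 kt.
V₂: ΔP = 98, V ≈ 6.26 × 98^0.618 ≈ 106.45 kt.
ΔV over 12 h = 23.85 kt → 24 h equivalent = 23.85 × 24/12 ≈ 47.70 kt.
48 kt ≥ 30 kt ⇒ rapid intensification.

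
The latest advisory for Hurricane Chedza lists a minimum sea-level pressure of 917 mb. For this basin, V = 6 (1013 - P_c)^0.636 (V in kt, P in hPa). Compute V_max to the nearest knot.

109 kt

ΔP = 1013 − 917 = 96 mb.
96^0.636 ≈ 18.227.
V ≈ 6 × 18.227 ≈ 109.4 kt.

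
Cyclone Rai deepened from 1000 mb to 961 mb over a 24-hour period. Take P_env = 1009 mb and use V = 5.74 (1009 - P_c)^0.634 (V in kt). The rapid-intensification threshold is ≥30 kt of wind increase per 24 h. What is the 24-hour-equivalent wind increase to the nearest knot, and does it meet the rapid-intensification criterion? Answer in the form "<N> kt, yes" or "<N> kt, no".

44 kt, yes

V₁: ΔP = 9, V ≈ 5.74 × 9^0.634 ≈ 23.12 kt.
V₂: ΔP = 48, V ≈ 5.74 × 48^0.634 ≈ 66.81 kt.
ΔV over 24 h = 43.69 kt → 24 h equivalent = 43.69 × 24/24 ≈ 43.69 kt.
44 kt ≥ 30 kt ⇒ rapid intensification.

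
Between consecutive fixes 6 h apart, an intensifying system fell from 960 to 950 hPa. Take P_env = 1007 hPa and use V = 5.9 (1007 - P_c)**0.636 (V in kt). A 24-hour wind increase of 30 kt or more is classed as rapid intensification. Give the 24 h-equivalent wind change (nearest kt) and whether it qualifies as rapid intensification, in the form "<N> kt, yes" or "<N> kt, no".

36 kt, yes

V₁: ΔP = 47, V ≈ 5.9 × 47^0.636 ≈ 68.28 kt.
V₂: ΔP = 57, V ≈ 5.9 × 57^0.636 ≈ 77.19 kt.
ΔV over 6 h = 8.91 kt → 24 h equivalent = 8.91 × 24/6 ≈ 35.64 kt.
36 kt ≥ 30 kt ⇒ rapid intensification.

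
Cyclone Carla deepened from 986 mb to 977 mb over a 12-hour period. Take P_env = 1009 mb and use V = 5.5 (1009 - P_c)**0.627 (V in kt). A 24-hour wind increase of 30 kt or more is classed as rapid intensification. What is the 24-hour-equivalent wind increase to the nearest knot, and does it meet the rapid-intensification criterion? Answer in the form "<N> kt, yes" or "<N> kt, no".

V₁: ΔP = 23, V ≈ 5.5 × 23^0.627 ≈ 39.28 kt.
V₂: ΔP = 32, V ≈ 5.5 × 32^0.627 ≈ 48.32 kt.
ΔV over 12 h = 9.04 kt → 24 h equivalent = 9.04 × 24/12 ≈ 18.08 kt.
18 kt < 30 kt ⇒ not rapid intensification.

18 kt, no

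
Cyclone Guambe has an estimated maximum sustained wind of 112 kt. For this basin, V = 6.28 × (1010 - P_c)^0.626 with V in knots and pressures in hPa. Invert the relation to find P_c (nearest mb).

910 mb

ΔP = (V / 6.28)^(1/0.626) = (112/6.28)^1.597.
112/6.28 = 17.834; 17.834^1.597 ≈ 99.73 mb.
P_c = 1010 − 99.73 = 910.27 ≈ 910 mb.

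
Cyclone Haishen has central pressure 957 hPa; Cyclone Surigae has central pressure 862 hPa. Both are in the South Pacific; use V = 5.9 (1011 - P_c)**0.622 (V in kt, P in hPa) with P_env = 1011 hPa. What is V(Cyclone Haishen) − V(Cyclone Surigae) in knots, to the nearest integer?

Cyclone Haishen: ΔP = 54; V ≈ 5.9 × 54^0.622 ≈ 70.53 kt.
Cyclone Surigae: ΔP = 149; V ≈ 5.9 × 149^0.622 ≈ 132.61 kt.
Difference ≈ 70.53 − 132.61 = -62.08 → -62 kt.

-62 kt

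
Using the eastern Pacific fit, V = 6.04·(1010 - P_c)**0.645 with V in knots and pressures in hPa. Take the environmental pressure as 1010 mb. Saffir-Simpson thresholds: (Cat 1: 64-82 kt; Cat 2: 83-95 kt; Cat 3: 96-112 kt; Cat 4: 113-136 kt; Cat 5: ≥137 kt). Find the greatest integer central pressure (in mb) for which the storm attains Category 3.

937 mb

Category 3 begins at V = 96 kt.
Required ΔP = (96/6.04)^(1/0.645) = 15.894^1.550 ≈ 72.84 mb.
P_c ≤ 1010 − 72.84 = 937.16, so the highest integer P_c is 937 mb.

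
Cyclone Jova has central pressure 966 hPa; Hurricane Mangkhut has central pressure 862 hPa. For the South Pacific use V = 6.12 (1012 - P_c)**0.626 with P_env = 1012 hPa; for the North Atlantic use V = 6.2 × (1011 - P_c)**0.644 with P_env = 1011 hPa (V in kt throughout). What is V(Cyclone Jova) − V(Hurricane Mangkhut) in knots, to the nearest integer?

Cyclone Jova: ΔP = 46; V ≈ 6.12 × 46^0.626 ≈ 67.24 kt.
Hurricane Mangkhut: ΔP = 149; V ≈ 6.2 × 149^0.644 ≈ 155.57 kt.
Difference ≈ 67.24 − 155.57 = -88.33 → -88 kt.

-88 kt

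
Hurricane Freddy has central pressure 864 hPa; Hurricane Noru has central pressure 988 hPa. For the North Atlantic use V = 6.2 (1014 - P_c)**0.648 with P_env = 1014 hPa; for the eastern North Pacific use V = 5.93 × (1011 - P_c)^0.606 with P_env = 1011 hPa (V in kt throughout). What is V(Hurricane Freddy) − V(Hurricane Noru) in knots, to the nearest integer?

Hurricane Freddy: ΔP = 150; V ≈ 6.2 × 150^0.648 ≈ 159.40 kt.
Hurricane Noru: ΔP = 23; V ≈ 5.93 × 23^0.606 ≈ 39.65 kt.
Difference ≈ 159.40 − 39.65 = 119.75 → 120 kt.

120 kt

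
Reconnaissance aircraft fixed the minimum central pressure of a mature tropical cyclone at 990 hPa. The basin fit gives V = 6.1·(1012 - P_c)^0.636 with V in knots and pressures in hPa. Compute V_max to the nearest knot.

44 kt

ΔP = 1012 − 990 = 22 hPa.
22^0.636 ≈ 7.141.
V ≈ 6.1 × 7.141 ≈ 43.6 kt.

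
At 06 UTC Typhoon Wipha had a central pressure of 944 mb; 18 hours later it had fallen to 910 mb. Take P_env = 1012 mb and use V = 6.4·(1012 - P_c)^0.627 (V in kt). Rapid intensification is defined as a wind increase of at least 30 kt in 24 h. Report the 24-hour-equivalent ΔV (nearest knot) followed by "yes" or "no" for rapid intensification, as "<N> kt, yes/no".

35 kt, yes

V₁: ΔP = 68, V ≈ 6.4 × 68^0.627 ≈ 90.19 kt.
V₂: ΔP = 102, V ≈ 6.4 × 102^0.627 ≈ 116.30 kt.
ΔV over 18 h = 26.11 kt → 24 h equivalent = 26.11 × 24/18 ≈ 34.81 kt.
35 kt ≥ 30 kt ⇒ rapid intensification.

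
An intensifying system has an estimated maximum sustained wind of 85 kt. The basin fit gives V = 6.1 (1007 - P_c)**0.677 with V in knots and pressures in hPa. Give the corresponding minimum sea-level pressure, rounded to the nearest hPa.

ΔP = (V / 6.1)^(1/0.677) = (85/6.1)^1.477.
85/6.1 = 13.934; 13.934^1.477 ≈ 48.97 hPa.
P_c = 1007 − 48.97 = 958.03 ≈ 958 hPa.

958 hPa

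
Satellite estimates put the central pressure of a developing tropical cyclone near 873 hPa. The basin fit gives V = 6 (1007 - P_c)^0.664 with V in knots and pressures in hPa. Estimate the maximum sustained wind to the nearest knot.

ΔP = 1007 − 873 = 134 hPa.
134^0.664 ≈ 25.846.
V ≈ 6 × 25.846 ≈ 155.1 kt.

155 kt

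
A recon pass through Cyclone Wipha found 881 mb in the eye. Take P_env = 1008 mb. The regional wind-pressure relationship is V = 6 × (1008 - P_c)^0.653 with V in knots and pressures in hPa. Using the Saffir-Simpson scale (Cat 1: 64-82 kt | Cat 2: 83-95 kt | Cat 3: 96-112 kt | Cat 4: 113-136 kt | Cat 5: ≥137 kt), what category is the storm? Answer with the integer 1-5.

5

ΔP = 1008 − 881 = 127 mb.
V ≈ 6 × 127^0.653 = 6 × 23.65 ≈ 142 kt.
142 kt falls in the Category 5 band.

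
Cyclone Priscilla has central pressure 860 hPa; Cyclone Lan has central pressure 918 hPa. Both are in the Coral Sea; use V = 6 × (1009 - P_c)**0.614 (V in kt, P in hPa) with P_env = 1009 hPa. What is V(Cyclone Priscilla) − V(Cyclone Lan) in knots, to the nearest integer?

Cyclone Priscilla: ΔP = 149; V ≈ 6 × 149^0.614 ≈ 129.56 kt.
Cyclone Lan: ΔP = 91; V ≈ 6 × 91^0.614 ≈ 95.72 kt.
Difference ≈ 129.56 − 95.72 = 33.84 → 34 kt.

34 kt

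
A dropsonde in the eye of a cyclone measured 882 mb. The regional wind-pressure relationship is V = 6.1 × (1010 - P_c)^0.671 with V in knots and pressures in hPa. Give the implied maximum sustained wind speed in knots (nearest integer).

ΔP = 1010 − 882 = 128 mb.
128^0.671 ≈ 25.938.
V ≈ 6.1 × 25.938 ≈ 158.2 kt.

158 kt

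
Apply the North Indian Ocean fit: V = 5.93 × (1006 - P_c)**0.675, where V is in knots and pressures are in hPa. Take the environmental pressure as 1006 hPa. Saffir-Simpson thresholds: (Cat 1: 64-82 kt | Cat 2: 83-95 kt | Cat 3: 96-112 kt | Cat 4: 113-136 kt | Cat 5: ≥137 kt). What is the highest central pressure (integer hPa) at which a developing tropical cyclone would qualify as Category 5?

901 hPa

Category 5 begins at V = 137 kt.
Required ΔP = (137/5.93)^(1/0.675) = 23.103^1.481 ≈ 104.77 hPa.
P_c ≤ 1006 − 104.77 = 901.23, so the highest integer P_c is 901 hPa.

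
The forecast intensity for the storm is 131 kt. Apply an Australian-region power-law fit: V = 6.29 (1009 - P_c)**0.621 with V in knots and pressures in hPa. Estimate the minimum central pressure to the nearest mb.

876 mb

ΔP = (V / 6.29)^(1/0.621) = (131/6.29)^1.610.
131/6.29 = 20.827; 20.827^1.610 ≈ 132.86 mb.
P_c = 1009 − 132.86 = 876.14 ≈ 876 mb.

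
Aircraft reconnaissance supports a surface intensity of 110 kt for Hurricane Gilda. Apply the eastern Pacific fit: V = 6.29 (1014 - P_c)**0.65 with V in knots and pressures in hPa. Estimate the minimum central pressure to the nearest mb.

ΔP = (V / 6.29)^(1/0.65) = (110/6.29)^1.538.
110/6.29 = 17.488; 17.488^1.538 ≈ 81.64 mb.
P_c = 1014 − 81.64 = 932.36 ≈ 932 mb.

932 mb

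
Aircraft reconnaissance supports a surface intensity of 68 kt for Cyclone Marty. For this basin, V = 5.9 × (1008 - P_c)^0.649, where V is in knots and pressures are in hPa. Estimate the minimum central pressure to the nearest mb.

965 mb

ΔP = (V / 5.9)^(1/0.649) = (68/5.9)^1.541.
68/5.9 = 11.525; 11.525^1.541 ≈ 43.23 mb.
P_c = 1008 − 43.23 = 964.77 ≈ 965 mb.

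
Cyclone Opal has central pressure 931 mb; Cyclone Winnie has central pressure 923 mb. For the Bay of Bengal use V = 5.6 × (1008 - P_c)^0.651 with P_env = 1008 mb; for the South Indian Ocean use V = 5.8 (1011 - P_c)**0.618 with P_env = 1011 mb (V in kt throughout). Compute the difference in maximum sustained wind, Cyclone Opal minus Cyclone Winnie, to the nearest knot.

2 kt

Cyclone Opal: ΔP = 77; V ≈ 5.6 × 77^0.651 ≈ 94.69 kt.
Cyclone Winnie: ΔP = 88; V ≈ 5.8 × 88^0.618 ≈ 92.28 kt.
Difference ≈ 94.69 − 92.28 = 2.41 → 2 kt.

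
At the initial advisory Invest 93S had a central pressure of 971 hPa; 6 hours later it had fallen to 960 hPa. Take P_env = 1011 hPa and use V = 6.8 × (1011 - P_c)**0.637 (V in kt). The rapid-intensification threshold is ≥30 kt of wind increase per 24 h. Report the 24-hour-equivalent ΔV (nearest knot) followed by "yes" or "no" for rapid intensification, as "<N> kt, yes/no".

48 kt, yes

V₁: ΔP = 40, V ≈ 6.8 × 40^0.637 ≈ 71.29 kt.
V₂: ΔP = 51, V ≈ 6.8 × 51^0.637 ≈ 83.22 kt.
ΔV over 6 h = 11.93 kt → 24 h equivalent = 11.93 × 24/6 ≈ 47.72 kt.
48 kt ≥ 30 kt ⇒ rapid intensification.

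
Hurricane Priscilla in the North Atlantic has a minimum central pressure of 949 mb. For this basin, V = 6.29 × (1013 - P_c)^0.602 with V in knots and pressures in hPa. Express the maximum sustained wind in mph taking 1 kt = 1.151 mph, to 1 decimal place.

88.5 mph

ΔP = 1013 − 949 = 64 mb.
V ≈ 6.29 × 64^0.602 = 6.29 × 12.227 ≈ 76.908 kt.
76.908 × 1.151 ≈ 88.52 mph → 88.5 mph.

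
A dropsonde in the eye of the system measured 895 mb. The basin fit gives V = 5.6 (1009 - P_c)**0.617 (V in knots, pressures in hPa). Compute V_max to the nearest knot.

104 kt

ΔP = 1009 − 895 = 114 mb.
114^0.617 ≈ 18.583.
V ≈ 5.6 × 18.583 ≈ 104.1 kt.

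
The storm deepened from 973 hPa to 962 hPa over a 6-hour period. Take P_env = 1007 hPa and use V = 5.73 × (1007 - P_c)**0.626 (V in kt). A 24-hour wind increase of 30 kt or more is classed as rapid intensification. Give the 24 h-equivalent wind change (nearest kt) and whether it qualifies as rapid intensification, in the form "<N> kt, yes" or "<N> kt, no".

V₁: ΔP = 34, V ≈ 5.73 × 34^0.626 ≈ 52.10 kt.
V₂: ΔP = 45, V ≈ 5.73 × 45^0.626 ≈ 62.10 kt.
ΔV over 6 h = 10.00 kt → 24 h equivalent = 10.00 × 24/6 ≈ 40.00 kt.
40 kt ≥ 30 kt ⇒ rapid intensification.

40 kt, yes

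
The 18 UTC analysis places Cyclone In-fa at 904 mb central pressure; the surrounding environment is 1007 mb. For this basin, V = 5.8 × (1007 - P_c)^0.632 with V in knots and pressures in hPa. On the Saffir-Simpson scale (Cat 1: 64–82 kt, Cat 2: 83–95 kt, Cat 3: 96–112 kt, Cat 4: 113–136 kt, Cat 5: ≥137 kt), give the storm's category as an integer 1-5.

ΔP = 1007 − 904 = 103 mb.
V ≈ 5.8 × 103^0.632 = 5.8 × 18.71 ≈ 109 kt.
109 kt falls in the Category 3 band.

3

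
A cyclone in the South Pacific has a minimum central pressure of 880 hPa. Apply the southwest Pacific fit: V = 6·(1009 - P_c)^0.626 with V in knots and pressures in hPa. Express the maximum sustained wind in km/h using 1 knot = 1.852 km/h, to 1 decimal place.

ΔP = 1009 − 880 = 129 hPa.
V ≈ 6 × 129^0.626 = 6 × 20.952 ≈ 125.713 kt.
125.713 × 1.852 ≈ 232.82 km/h → 232.8 km/h.

232.8 km/h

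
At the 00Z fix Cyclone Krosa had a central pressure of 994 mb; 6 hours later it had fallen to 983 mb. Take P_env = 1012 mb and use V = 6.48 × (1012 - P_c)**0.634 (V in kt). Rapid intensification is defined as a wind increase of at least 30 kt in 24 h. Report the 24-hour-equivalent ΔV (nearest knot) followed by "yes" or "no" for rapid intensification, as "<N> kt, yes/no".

57 kt, yes

V₁: ΔP = 18, V ≈ 6.48 × 18^0.634 ≈ 40.50 kt.
V₂: ΔP = 29, V ≈ 6.48 × 29^0.634 ≈ 54.79 kt.
ΔV over 6 h = 14.29 kt → 24 h equivalent = 14.29 × 24/6 ≈ 57.16 kt.
57 kt ≥ 30 kt ⇒ rapid intensification.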